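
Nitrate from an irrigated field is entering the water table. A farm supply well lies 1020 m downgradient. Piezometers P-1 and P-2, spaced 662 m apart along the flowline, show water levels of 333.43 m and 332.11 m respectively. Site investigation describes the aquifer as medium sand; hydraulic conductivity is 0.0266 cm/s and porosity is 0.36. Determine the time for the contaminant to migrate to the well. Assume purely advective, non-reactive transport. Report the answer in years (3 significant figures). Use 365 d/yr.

Hydraulic gradient i = (333.43 − 332.11) / 662 = 1.32 / 662 = 0.001994
K = 0.0266 cm/s × 864 = 22.98 m/d
q = Ki = 22.98 × 0.001994 = 0.04583 m/d
v_s = q/n_e = 0.04583/0.36 = 0.1273 m/d
t = L / v = 1020 / 0.1273 = 8013 d
   = 8013 / 365 = 22.0 yr

22.0 years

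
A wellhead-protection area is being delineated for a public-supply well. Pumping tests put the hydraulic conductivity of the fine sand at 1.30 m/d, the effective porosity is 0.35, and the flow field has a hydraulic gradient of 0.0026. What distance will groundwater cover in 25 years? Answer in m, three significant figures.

Specific discharge q = 1.30 × 0.0026 = 0.003380 m/d
Average linear velocity = 0.003380 / 0.35 = 0.009657 m/d
T = 25 yr × 365 = 9125 d
L = v × T = 0.009657 × 9125 = 88.12 m

88.1 m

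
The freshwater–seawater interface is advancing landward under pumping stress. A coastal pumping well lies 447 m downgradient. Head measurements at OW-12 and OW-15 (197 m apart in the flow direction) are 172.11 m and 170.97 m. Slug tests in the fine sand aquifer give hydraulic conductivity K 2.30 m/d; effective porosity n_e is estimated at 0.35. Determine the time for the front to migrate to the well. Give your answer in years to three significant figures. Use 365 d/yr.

32.2 years

Hydraulic gradient i = (172.11 − 170.97) / 197 = 1.14 / 197 = 0.005787
q = Ki = 2.30 × 0.005787 = 0.01331 m/d
Average linear velocity = 0.01331 / 0.35 = 0.03803 m/d
t = L / v = 447 / 0.03803 = 11750 d
   = 11750 / 365 = 32.2 yr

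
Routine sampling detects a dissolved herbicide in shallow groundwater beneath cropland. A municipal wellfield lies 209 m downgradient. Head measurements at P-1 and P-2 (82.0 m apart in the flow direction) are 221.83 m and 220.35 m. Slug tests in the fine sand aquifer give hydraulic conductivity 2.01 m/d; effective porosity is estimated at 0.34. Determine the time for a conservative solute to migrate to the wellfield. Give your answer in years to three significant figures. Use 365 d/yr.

Hydraulic gradient i = (221.83 − 220.35) / 82.0 = 1.48 / 82.0 = 0.01805
q = Ki = 2.01 × 0.01805 = 0.03628 m/d
v = Ki/n = 2.01·0.01805/0.34 = 0.1067 m/d
t = L / v = 209 / 0.1067 = 1959 d
   = 1959 / 365 = 5.37 yr

5.37 years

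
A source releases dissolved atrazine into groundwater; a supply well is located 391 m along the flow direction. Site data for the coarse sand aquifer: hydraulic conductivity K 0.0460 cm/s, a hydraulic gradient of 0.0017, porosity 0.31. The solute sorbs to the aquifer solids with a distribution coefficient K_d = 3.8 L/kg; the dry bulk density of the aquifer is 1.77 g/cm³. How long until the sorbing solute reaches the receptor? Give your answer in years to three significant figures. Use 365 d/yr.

112 years

K = 0.0460 cm/s × 864 = 39.74 m/d
Specific discharge q = 39.74 × 0.0017 = 0.06756 m/d
Seepage velocity v = q / n = 0.06756 / 0.31 = 0.2180 m/d
Retardation R = 1 + ρ_b·K_d/n = 1 + 1.77×3.8/0.31 = 22.70
Contaminant velocity v_c = v/R = 0.2180/22.70 = 0.009603 m/d
t = L/v_c = 391/0.009603 = 40720 d
   = 40720/365 = 112 yr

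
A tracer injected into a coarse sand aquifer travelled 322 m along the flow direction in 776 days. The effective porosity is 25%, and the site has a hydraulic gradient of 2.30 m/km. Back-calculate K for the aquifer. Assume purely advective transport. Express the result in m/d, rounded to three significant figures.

v = L / t = 322 / 776 = 0.4149 m/d
K = v · n / i = 0.4149 × 0.25 / 0.0023 = 45.1 m/d

45.1 m/d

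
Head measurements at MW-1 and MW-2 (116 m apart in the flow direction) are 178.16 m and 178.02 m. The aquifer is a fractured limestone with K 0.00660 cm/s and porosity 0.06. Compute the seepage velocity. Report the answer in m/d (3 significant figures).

0.115 m/d

Hydraulic gradient i = (178.16 − 178.02) / 116 = 0.14 / 116 = 0.001207
K = 0.00660 cm/s × 864 = 5.702 m/d
Specific discharge q = 5.702 × 0.001207 = 0.006882 m/d
v_s = q/n_e = 0.006882/0.06 = 0.1147 m/d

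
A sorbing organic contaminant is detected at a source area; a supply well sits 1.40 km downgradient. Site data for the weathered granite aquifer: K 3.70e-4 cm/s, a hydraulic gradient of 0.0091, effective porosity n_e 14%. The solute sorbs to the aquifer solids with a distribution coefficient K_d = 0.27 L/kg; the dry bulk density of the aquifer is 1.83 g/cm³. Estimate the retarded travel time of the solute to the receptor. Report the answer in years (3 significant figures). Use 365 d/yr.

K = 3.70e-4 cm/s × 864 = 0.3197 m/d
q = Ki = 0.3197 × 0.0091 = 0.002909 m/d
Seepage velocity v = q / n = 0.002909 / 0.14 = 0.02078 m/d
Retardation R = 1 + ρ_b·K_d/n = 1 + 1.83×0.27/0.14 = 4.529
Contaminant velocity v_c = v/R = 0.02078/4.529 = 0.004588 m/d
L = 1.40 km = 1400 m
t = L/v_c = 1400/0.004588 = 305200 d
   = 305200/365 = 836 yr

836 years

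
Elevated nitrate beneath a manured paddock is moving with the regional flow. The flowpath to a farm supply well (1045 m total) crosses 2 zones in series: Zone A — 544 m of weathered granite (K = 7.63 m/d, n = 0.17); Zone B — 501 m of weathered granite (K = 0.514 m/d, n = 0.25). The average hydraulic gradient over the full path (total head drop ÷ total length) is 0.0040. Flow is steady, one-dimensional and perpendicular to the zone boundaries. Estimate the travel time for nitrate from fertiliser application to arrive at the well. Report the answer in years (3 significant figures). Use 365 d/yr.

149 years

For zones in series the flux q is common to all zones; the equivalent conductivity is the harmonic (thickness-weighted) mean, K_eq = L_total / Σ(L_j/K_j).
Σ(L/K) = 544/7.63 + 501/0.514 = 71.30 + 974.7 = 1046 d
K_eq = L_total / Σ(L/K) = 1045 / 1046 = 0.9990 m/d
q = K_eq · i = 0.9990 × 0.0040 = 0.003996 m/d (same in every zone)
Zone A: v = q/n = 0.003996/0.17 = 0.02351 m/d → t_A = 544/0.02351 = 23140 d
Zone B: v = q/n = 0.003996/0.25 = 0.01598 m/d → t_B = 501/0.01598 = 31340 d
Total t = 23140 + 31340 = 54480 d
   = 54480 / 365 = 149 yr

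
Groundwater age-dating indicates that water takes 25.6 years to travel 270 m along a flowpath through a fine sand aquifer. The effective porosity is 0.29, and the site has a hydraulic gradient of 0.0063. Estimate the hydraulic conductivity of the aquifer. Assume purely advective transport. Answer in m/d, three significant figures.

1.33 m/d

t = 25.6 years = 9344 d
v = L / t = 270 / 9344 = 0.02890 m/d
K = v · n / i = 0.02890 × 0.29 / 0.0063 = 1.33 m/d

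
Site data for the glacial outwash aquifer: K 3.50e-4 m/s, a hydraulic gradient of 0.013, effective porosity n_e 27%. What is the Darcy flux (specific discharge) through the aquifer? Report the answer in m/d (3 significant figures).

K = 3.50e-4 m/s × 86400 s/d = 30.24 m/d
q = Ki = 30.24 × 0.013 = 0.3931 m/d

0.393 m/d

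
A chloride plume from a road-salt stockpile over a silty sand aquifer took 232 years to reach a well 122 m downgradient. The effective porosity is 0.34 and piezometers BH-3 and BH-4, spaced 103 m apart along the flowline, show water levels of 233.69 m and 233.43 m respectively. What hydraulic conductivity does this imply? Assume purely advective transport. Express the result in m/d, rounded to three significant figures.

0.194 m/d

Hydraulic gradient i = (233.69 − 233.43) / 103 = 0.26 / 103 = 0.002524
t = 232 years = 84680 d
v = L / t = 122 / 84680 = 0.001441 m/d
K = v · n / i = 0.001441 × 0.34 / 0.002524 = 0.194 m/d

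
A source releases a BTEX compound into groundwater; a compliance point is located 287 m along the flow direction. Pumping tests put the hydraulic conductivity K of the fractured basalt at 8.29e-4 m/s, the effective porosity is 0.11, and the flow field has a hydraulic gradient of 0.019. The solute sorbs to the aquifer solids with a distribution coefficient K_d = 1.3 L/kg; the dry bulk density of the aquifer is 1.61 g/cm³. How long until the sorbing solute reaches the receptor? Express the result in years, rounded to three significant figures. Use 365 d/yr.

1.27 years

K = 8.29e-4 m/s × 86400 s/d = 71.63 m/d
q = Ki = 71.63 × 0.019 = 1.361 m/d
v = Ki/n = 71.63·0.019/0.11 = 12.37 m/d
Retardation R = 1 + ρ_b·K_d/n = 1 + 1.61×1.3/0.11 = 20.03
Contaminant velocity v_c = v/R = 12.37/20.03 = 0.6177 m/d
t = L/v_c = 287/0.6177 = 464.6 d
   = 464.6/365 = 1.27 yr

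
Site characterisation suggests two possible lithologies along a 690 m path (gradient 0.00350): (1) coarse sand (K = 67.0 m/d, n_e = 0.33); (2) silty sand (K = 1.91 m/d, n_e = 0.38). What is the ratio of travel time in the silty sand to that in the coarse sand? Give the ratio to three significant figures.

40.4

Unit 1 (coarse sand): v = 67.0×0.0035/0.33 = 0.7106 m/d, t = 690/0.7106 = 971.0 d
Unit 2 (silty sand): v = 1.91×0.0035/0.38 = 0.01759 m/d, t = 690/0.01759 = 39220 d
t(silty sand) / t(coarse sand) = 39220/971.0 = 40.4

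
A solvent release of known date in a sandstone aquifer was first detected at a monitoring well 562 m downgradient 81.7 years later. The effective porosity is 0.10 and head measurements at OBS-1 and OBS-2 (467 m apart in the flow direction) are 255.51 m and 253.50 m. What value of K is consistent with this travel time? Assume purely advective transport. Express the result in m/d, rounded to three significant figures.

0.438 m/d

Hydraulic gradient i = (255.51 − 253.50) / 467 = 2.01 / 467 = 0.004304
t = 81.7 years = 29820 d
v = L / t = 562 / 29820 = 0.01885 m/d
K = v · n / i = 0.01885 × 0.10 / 0.004304 = 0.438 m/d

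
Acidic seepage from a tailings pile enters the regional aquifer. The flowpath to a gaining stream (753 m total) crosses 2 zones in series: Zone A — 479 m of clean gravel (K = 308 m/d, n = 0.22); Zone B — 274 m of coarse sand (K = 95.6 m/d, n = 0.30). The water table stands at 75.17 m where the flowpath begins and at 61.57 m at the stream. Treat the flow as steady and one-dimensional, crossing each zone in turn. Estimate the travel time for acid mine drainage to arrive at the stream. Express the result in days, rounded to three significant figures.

61.0 days

Total head drop ΔH = 75.17 − 61.57 = 13.60 m
Steady 1-D flow in series ⇒ the Darcy flux q is identical in every zone and the zone head losses add (resistances L/K in series).
Σ(L/K) = 479/308 + 274/95.6 = 1.555 + 2.866 = 4.421 d
q = ΔH / Σ(L/K) = 13.60 / 4.421 = 3.076 m/d (same in every zone)
Zone A: v = q/n = 3.076/0.22 = 13.98 m/d → t_A = 479/13.98 = 34.26 d
Zone B: v = q/n = 3.076/0.30 = 10.25 m/d → t_B = 274/10.25 = 26.72 d
Total t = 34.26 + 26.72 = 60.98 d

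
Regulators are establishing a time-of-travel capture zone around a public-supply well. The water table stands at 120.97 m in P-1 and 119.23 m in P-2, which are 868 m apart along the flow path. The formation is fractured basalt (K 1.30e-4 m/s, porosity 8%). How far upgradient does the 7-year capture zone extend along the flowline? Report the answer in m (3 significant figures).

Hydraulic gradient i = (120.97 − 119.23) / 868 = 1.74 / 868 = 0.002005
K = 1.30e-4 m/s × 86400 s/d = 11.23 m/d
q = Ki = 11.23 × 0.002005 = 0.02252 m/d
Seepage velocity v = q / n = 0.02252 / 0.08 = 0.2814 m/d
T = 7 yr × 365 = 2555 d
L = v × T = 0.2814 × 2555 = 719.1 m

719 m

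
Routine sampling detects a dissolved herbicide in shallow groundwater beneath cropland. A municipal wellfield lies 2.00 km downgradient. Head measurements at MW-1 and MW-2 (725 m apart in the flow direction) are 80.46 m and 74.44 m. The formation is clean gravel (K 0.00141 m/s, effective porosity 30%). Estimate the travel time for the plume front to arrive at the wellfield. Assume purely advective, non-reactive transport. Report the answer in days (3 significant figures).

Hydraulic gradient i = (80.46 − 74.44) / 725 = 6.02 / 725 = 0.008303
K = 0.00141 m/s × 86400 s/d = 121.8 m/d
Darcy flux q = K·i = 121.8 × 0.008303 = 1.012 m/d
Seepage velocity v = q / n = 1.012 / 0.30 = 3.372 m/d
L = 2.00 km = 2000 m
t = L / v = 2000 / 3.372 = 593.1 d

593 days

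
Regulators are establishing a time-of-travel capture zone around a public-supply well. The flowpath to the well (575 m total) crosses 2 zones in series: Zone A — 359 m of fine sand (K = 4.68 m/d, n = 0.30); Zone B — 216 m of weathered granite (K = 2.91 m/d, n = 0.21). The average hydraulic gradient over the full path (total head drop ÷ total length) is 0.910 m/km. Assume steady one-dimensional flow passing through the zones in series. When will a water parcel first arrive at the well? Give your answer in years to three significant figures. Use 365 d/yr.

Steady 1-D flow in series ⇒ the Darcy flux q is identical in every zone and the zone head losses add (resistances L/K in series).
Σ(L/K) = 359/4.68 + 216/2.91 = 76.71 + 74.23 = 150.9 d
K_eq = L_total / Σ(L/K) = 575 / 150.9 = 3.810 m/d
q = K_eq · i = 3.810 × 9.1e-4 = 0.003467 m/d (same in every zone)
Zone A: v = q/n = 0.003467/0.30 = 0.01156 m/d → t_A = 359/0.01156 = 31070 d
Zone B: v = q/n = 0.003467/0.21 = 0.01651 m/d → t_B = 216/0.01651 = 13080 d
Total t = 31070 + 13080 = 44150 d
   = 44150 / 365 = 121 yr

121 years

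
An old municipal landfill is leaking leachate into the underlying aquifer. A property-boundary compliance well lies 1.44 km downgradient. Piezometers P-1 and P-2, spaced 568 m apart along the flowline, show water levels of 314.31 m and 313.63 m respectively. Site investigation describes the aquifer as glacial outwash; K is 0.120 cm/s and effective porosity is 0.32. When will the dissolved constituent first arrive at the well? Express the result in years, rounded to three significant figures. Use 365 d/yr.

Hydraulic gradient i = (314.31 − 313.63) / 568 = 0.68 / 568 = 0.001197
K = 0.120 cm/s × 864 = 103.7 m/d
q = Ki = 103.7 × 0.001197 = 0.1241 m/d
v = Ki/n = 103.7·0.001197/0.32 = 0.3879 m/d
L = 1.44 km = 1440 m
t = L / v = 1440 / 0.3879 = 3712 d
   = 3712 / 365 = 10.2 yr

10.2 years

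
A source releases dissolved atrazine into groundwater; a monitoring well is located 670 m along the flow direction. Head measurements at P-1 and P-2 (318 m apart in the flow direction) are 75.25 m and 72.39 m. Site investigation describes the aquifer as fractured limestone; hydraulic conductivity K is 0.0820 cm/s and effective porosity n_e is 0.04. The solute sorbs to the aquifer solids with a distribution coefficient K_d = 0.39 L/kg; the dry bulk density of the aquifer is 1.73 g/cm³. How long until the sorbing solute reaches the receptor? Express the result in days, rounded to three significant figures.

752 days

Hydraulic gradient i = (75.25 − 72.39) / 318 = 2.86 / 318 = 0.008994
K = 0.0820 cm/s × 864 = 70.85 m/d
Darcy flux q = K·i = 70.85 × 0.008994 = 0.6372 m/d
Seepage velocity v = q / n = 0.6372 / 0.04 = 15.93 m/d
Retardation R = 1 + ρ_b·K_d/n = 1 + 1.73×0.39/0.04 = 17.87
Contaminant velocity v_c = v/R = 15.93/17.87 = 0.8915 m/d
t = L/v_c = 670/0.8915 = 751.5 d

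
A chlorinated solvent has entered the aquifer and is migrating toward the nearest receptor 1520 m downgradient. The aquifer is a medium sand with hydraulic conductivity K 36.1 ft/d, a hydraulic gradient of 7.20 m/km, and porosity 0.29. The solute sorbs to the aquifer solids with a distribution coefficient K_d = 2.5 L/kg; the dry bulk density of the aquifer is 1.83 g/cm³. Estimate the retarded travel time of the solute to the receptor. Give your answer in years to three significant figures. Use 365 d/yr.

256 years

K = 36.1 ft/d × 0.3048 = 11.00 m/d
q = Ki = 11.00 × 0.0072 = 0.07922 m/d
v = Ki/n = 11.00·0.0072/0.29 = 0.2732 m/d
Retardation R = 1 + ρ_b·K_d/n = 1 + 1.83×2.5/0.29 = 16.78
Contaminant velocity v_c = v/R = 0.2732/16.78 = 0.01628 m/d
t = L/v_c = 1520/0.01628 = 93340 d
   = 93340/365 = 256 yr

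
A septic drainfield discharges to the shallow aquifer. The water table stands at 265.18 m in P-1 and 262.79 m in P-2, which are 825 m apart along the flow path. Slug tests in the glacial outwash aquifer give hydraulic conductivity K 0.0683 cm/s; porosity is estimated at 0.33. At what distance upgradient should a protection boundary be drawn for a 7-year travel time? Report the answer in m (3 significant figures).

Hydraulic gradient i = (265.18 − 262.79) / 825 = 2.39 / 825 = 0.002897
K = 0.0683 cm/s × 864 = 59.01 m/d
Darcy flux q = K·i = 59.01 × 0.002897 = 0.1710 m/d
Seepage velocity v = q / n = 0.1710 / 0.33 = 0.5180 m/d
T = 7 yr × 365 = 2555 d
L = v × T = 0.5180 × 2555 = 1324 m

1320 m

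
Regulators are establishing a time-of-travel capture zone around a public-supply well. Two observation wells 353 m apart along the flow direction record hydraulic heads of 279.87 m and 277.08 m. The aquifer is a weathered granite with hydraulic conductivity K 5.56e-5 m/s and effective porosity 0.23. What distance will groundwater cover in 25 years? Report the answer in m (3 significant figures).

Hydraulic gradient i = (279.87 − 277.08) / 353 = 2.79 / 353 = 0.007904
K = 5.56e-5 m/s × 86400 s/d = 4.804 m/d
q = Ki = 4.804 × 0.007904 = 0.03797 m/d
Average linear velocity = 0.03797 / 0.23 = 0.1651 m/d
T = 25 yr × 365 = 9125 d
L = v × T = 0.1651 × 9125 = 1506 m

1510 m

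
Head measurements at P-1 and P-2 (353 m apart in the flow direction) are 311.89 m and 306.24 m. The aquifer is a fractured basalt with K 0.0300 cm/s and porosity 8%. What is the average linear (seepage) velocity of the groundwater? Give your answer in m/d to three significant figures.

5.19 m/d

Hydraulic gradient i = (311.89 − 306.24) / 353 = 5.65 / 353 = 0.01601
K = 0.0300 cm/s × 864 = 25.92 m/d
Specific discharge q = 25.92 × 0.01601 = 0.4149 m/d
v = Ki/n = 25.92·0.01601/0.08 = 5.186 m/d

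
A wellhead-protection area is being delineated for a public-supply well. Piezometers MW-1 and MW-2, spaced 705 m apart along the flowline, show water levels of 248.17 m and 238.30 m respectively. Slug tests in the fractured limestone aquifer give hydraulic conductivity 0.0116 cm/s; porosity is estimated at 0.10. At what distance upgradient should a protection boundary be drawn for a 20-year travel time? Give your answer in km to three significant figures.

Hydraulic gradient i = (248.17 − 238.30) / 705 = 9.87 / 705 = 0.01400
K = 0.0116 cm/s × 864 = 10.02 m/d
Darcy flux q = K·i = 10.02 × 0.01400 = 0.1403 m/d
Average linear velocity = 0.1403 / 0.10 = 1.403 m/d
T = 20 yr × 365 = 7300 d
L = v × T = 1.403 × 7300 = 10240 m
   = 10.2 km

10.2 km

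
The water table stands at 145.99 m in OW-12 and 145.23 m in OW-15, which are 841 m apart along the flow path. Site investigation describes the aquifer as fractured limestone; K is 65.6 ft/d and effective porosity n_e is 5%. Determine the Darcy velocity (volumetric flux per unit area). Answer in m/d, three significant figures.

Hydraulic gradient i = (145.99 − 145.23) / 841 = 0.76 / 841 = 9.037e-4
K = 65.6 ft/d × 0.3048 = 19.99 m/d
q = Ki = 19.99 × 9.037e-4 = 0.01807 m/d

0.0181 m/d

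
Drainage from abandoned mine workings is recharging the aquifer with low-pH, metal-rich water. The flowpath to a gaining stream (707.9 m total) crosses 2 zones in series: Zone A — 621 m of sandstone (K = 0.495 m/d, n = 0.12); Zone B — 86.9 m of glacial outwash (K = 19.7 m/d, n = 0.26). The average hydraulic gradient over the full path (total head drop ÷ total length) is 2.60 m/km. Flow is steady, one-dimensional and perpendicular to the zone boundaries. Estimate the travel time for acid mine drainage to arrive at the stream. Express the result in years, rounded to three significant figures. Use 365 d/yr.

182 years

For zones in series the flux q is common to all zones; the equivalent conductivity is the harmonic (thickness-weighted) mean, K_eq = L_total / Σ(L_j/K_j).
Σ(L/K) = 621/0.495 + 86.9/19.7 = 1255 + 4.411 = 1259 d
K_eq = L_total / Σ(L/K) = 707.9 / 1259 = 0.5623 m/d
q = K_eq · i = 0.5623 × 0.0026 = 0.001462 m/d (same in every zone)
Zone A: v = q/n = 0.001462/0.12 = 0.01218 m/d → t_A = 621/0.01218 = 50970 d
Zone B: v = q/n = 0.001462/0.26 = 0.005623 m/d → t_B = 86.9/0.005623 = 15450 d
Total t = 50970 + 15450 = 66430 d
   = 66430 / 365 = 182 yr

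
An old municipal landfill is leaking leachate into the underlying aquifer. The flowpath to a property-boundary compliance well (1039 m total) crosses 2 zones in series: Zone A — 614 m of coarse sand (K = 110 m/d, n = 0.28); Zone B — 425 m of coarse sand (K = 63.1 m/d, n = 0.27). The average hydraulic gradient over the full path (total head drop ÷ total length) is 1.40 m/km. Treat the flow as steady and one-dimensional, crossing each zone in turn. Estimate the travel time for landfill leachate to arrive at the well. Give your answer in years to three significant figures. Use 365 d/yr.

6.65 years

Steady 1-D flow in series ⇒ the Darcy flux q is identical in every zone and the zone head losses add (resistances L/K in series).
Σ(L/K) = 614/110 + 425/63.1 = 5.582 + 6.735 = 12.32 d
K_eq = L_total / Σ(L/K) = 1039 / 12.32 = 84.35 m/d
q = K_eq · i = 84.35 × 0.0014 = 0.1181 m/d (same in every zone)
Zone A: v = q/n = 0.1181/0.28 = 0.4218 m/d → t_A = 614/0.4218 = 1456 d
Zone B: v = q/n = 0.1181/0.27 = 0.4374 m/d → t_B = 425/0.4374 = 971.7 d
Total t = 1456 + 971.7 = 2427 d
   = 2427 / 365 = 6.65 yr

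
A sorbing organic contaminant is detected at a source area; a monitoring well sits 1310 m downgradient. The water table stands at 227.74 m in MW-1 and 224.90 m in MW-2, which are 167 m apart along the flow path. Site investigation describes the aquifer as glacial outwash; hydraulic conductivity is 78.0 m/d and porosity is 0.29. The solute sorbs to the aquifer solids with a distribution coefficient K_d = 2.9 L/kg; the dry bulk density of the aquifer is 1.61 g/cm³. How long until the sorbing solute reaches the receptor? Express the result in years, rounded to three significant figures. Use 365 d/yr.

Hydraulic gradient i = (227.74 − 224.90) / 167 = 2.84 / 167 = 0.01701
Darcy flux q = K·i = 78.0 × 0.01701 = 1.326 m/d
Seepage velocity v = q / n = 1.326 / 0.29 = 4.574 m/d
Retardation R = 1 + ρ_b·K_d/n = 1 + 1.61×2.9/0.29 = 17.10
Contaminant velocity v_c = v/R = 4.574/17.10 = 0.2675 m/d
t = L/v_c = 1310/0.2675 = 4897 d
   = 4897/365 = 13.4 yr

13.4 years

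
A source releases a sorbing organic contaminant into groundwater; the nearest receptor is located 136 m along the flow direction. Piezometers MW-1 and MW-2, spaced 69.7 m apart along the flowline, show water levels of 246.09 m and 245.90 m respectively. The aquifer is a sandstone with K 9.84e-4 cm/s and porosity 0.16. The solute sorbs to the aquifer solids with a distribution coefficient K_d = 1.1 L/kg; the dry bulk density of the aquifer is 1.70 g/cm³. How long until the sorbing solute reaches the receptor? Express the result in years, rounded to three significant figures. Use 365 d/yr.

326 years

Hydraulic gradient i = (246.09 − 245.90) / 69.7 = 0.19 / 69.7 = 0.002726
K = 9.84e-4 cm/s × 864 = 0.8502 m/d
Specific discharge q = 0.8502 × 0.002726 = 0.002318 m/d
Average linear velocity = 0.002318 / 0.16 = 0.01448 m/d
Retardation R = 1 + ρ_b·K_d/n = 1 + 1.70×1.1/0.16 = 12.69
Contaminant velocity v_c = v/R = 0.01448/12.69 = 0.001142 m/d
t = L/v_c = 136/0.001142 = 119100 d
   = 119100/365 = 326 yr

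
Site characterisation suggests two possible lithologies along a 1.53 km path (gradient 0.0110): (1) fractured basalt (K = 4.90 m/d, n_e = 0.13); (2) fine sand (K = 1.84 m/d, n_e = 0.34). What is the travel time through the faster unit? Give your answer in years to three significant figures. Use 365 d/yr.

Unit 1 (fractured basalt): v = 4.90×0.011/0.13 = 0.4146 m/d, t = 1530/0.4146 = 3690 d
Unit 2 (fine sand): v = 1.84×0.011/0.34 = 0.05953 m/d, t = 1530/0.05953 = 25700 d
Faster: 3690 d / 365 = 10.1 yr

10.1 years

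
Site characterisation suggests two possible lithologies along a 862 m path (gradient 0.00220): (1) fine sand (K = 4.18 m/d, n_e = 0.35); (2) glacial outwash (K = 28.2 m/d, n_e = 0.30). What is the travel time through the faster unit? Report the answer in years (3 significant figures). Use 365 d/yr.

Unit 1 (fine sand): v = 4.18×0.0022/0.35 = 0.02627 m/d, t = 862/0.02627 = 32810 d
Unit 2 (glacial outwash): v = 28.2×0.0022/0.30 = 0.2068 m/d, t = 862/0.2068 = 4168 d
Faster: 4168 d / 365 = 11.4 yr

11.4 years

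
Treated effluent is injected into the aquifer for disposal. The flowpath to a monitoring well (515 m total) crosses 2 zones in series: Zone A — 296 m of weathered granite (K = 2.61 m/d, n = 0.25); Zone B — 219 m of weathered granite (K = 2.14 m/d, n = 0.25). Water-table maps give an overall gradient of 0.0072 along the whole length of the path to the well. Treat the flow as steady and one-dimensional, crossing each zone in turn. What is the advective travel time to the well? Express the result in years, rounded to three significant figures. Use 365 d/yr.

Continuity: the same q passes through each zone, so ΔH = q·Σ(L_j/K_j) — the zones act as resistances in series.
Σ(L/K) = 296/2.61 + 219/2.14 = 113.4 + 102.3 = 215.7 d
K_eq = L_total / Σ(L/K) = 515 / 215.7 = 2.387 m/d
q = K_eq · i = 2.387 × 0.0072 = 0.01719 m/d (same in every zone)
Zone A: v = q/n = 0.01719/0.25 = 0.06875 m/d → t_A = 296/0.06875 = 4306 d
Zone B: v = q/n = 0.01719/0.25 = 0.06875 m/d → t_B = 219/0.06875 = 3186 d
Total t = 4306 + 3186 = 7491 d
   = 7491 / 365 = 20.5 yr

20.5 years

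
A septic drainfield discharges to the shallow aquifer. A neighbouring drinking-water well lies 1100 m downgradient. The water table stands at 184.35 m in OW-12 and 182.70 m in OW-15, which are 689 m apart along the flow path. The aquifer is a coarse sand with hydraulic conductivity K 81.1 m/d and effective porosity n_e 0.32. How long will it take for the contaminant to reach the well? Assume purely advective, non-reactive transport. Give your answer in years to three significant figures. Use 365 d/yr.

4.97 years

Hydraulic gradient i = (184.35 − 182.70) / 689 = 1.65 / 689 = 0.002395
Specific discharge q = 81.1 × 0.002395 = 0.1942 m/d
Seepage velocity v = q / n = 0.1942 / 0.32 = 0.6069 m/d
t = L / v = 1100 / 0.6069 = 1812 d
   = 1812 / 365 = 4.97 yr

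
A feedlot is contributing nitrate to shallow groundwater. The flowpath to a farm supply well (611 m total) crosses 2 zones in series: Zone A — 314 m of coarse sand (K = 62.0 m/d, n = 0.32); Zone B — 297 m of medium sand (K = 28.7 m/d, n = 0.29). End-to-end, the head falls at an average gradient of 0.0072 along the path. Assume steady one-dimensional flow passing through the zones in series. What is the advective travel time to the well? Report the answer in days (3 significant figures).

654 days

Continuity: the same q passes through each zone, so ΔH = q·Σ(L_j/K_j) — the zones act as resistances in series.
Σ(L/K) = 314/62.0 + 297/28.7 = 5.065 + 10.35 = 15.41 d
K_eq = L_total / Σ(L/K) = 611 / 15.41 = 39.64 m/d
q = K_eq · i = 39.64 × 0.0072 = 0.2854 m/d (same in every zone)
Zone A: v = q/n = 0.2854/0.32 = 0.8919 m/d → t_A = 314/0.8919 = 352.0 d
Zone B: v = q/n = 0.2854/0.29 = 0.9842 m/d → t_B = 297/0.9842 = 301.8 d
Total t = 352.0 + 301.8 = 653.8 d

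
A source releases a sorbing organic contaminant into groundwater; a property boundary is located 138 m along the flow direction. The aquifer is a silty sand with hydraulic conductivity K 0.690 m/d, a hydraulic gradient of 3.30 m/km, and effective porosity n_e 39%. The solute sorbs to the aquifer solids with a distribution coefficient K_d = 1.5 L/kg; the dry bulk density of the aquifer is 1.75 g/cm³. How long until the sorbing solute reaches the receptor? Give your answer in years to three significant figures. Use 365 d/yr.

Darcy flux q = K·i = 0.690 × 0.0033 = 0.002277 m/d
v = Ki/n = 0.690·0.0033/0.39 = 0.005838 m/d
Retardation R = 1 + ρ_b·K_d/n = 1 + 1.75×1.5/0.39 = 7.731
Contaminant velocity v_c = v/R = 0.005838/7.731 = 7.552e-4 m/d
t = L/v_c = 138/7.552e-4 = 182700 d
   = 182700/365 = 501 yr

501 years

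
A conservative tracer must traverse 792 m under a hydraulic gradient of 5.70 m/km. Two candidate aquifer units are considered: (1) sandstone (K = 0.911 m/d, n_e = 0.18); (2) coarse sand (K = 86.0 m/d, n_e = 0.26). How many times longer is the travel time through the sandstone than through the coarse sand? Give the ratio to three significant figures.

Unit 1 (sandstone): v = 0.911×0.0057/0.18 = 0.02885 m/d, t = 792/0.02885 = 27450 d
Unit 2 (coarse sand): v = 86.0×0.0057/0.26 = 1.885 m/d, t = 792/1.885 = 420.1 d
t(sandstone) / t(coarse sand) = 27450/420.1 = 65.4

65.4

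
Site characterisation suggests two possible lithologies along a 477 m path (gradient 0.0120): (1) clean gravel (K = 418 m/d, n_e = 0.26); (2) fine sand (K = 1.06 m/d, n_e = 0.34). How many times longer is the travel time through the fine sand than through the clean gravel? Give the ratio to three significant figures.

516

Unit 1 (clean gravel): v = 418×0.012/0.26 = 19.29 m/d, t = 477/19.29 = 24.72 d
Unit 2 (fine sand): v = 1.06×0.012/0.34 = 0.03741 m/d, t = 477/0.03741 = 12750 d
t(fine sand) / t(clean gravel) = 12750/24.72 = 516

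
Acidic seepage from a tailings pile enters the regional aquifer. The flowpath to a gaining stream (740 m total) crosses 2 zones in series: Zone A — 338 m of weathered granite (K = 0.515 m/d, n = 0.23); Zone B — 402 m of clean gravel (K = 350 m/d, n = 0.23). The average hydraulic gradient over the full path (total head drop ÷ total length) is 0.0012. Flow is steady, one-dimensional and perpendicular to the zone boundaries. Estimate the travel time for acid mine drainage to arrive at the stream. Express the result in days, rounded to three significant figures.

For zones in series the flux q is common to all zones; the equivalent conductivity is the harmonic (thickness-weighted) mean, K_eq = L_total / Σ(L_j/K_j).
Σ(L/K) = 338/0.515 + 402/350 = 656.3 + 1.149 = 657.5 d
K_eq = L_total / Σ(L/K) = 740 / 657.5 = 1.126 m/d
q = K_eq · i = 1.126 × 0.0012 = 0.001351 m/d (same in every zone)
Zone A: v = q/n = 0.001351/0.23 = 0.005872 m/d → t_A = 338/0.005872 = 57560 d
Zone B: v = q/n = 0.001351/0.23 = 0.005872 m/d → t_B = 402/0.005872 = 68460 d
Total t = 57560 + 68460 = 126000 d

126000 days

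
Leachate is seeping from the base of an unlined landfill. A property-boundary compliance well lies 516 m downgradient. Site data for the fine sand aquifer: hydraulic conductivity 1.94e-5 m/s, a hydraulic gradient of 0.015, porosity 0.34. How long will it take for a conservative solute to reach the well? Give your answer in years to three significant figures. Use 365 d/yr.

19.1 years

K = 1.94e-5 m/s × 86400 s/d = 1.676 m/d
q = Ki = 1.676 × 0.015 = 0.02514 m/d
Average linear velocity = 0.02514 / 0.34 = 0.07395 m/d
t = L / v = 516 / 0.07395 = 6978 d
   = 6978 / 365 = 19.1 yr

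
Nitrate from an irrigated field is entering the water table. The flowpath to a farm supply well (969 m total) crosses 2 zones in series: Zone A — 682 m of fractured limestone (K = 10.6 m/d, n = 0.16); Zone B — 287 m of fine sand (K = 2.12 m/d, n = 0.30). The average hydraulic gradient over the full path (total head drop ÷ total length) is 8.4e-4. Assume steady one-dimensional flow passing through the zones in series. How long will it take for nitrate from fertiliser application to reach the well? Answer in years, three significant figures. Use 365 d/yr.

131 years

For zones in series the flux q is common to all zones; the equivalent conductivity is the harmonic (thickness-weighted) mean, K_eq = L_total / Σ(L_j/K_j).
Σ(L/K) = 682/10.6 + 287/2.12 = 64.34 + 135.4 = 199.7 d
K_eq = L_total / Σ(L/K) = 969 / 199.7 = 4.852 m/d
q = K_eq · i = 4.852 × 8.4e-4 = 0.004076 m/d (same in every zone)
Zone A: v = q/n = 0.004076/0.16 = 0.02547 m/d → t_A = 682/0.02547 = 26770 d
Zone B: v = q/n = 0.004076/0.30 = 0.01359 m/d → t_B = 287/0.01359 = 21130 d
Total t = 26770 + 21130 = 47900 d
   = 47900 / 365 = 131 yr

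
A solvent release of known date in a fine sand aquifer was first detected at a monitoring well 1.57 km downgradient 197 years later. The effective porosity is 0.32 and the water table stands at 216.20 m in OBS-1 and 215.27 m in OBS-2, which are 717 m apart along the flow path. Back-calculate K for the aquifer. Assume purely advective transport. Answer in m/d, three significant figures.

5.39 m/d

Hydraulic gradient i = (216.20 − 215.27) / 717 = 0.93 / 717 = 0.001297
t = 197 years = 71910 d
L = 1.57 km = 1570 m
v = L / t = 1570 / 71910 = 0.02183 m/d
K = v · n / i = 0.02183 × 0.32 / 0.001297 = 5.39 m/d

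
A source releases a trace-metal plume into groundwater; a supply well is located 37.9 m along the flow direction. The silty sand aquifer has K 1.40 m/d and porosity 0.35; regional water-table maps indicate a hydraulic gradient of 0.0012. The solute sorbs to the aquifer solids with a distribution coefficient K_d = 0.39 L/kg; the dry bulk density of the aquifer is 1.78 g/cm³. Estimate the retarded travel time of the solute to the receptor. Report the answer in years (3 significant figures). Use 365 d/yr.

Specific discharge q = 1.40 × 0.0012 = 0.001680 m/d
Average linear velocity = 0.001680 / 0.35 = 0.004800 m/d
Retardation R = 1 + ρ_b·K_d/n = 1 + 1.78×0.39/0.35 = 2.983
Contaminant velocity v_c = v/R = 0.004800/2.983 = 0.001609 m/d
t = L/v_c = 37.9/0.001609 = 23560 d
   = 23560/365 = 64.5 yr

64.5 years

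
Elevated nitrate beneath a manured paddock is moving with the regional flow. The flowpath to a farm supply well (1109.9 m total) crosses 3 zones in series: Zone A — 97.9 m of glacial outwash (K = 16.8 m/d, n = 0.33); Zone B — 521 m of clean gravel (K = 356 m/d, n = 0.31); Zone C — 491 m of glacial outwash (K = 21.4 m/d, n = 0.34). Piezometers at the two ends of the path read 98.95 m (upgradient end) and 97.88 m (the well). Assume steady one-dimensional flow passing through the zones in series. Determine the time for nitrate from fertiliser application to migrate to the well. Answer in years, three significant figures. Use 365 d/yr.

27.9 years

Total head drop ΔH = 98.95 − 97.88 = 1.07 m
Steady 1-D flow in series ⇒ the Darcy flux q is identical in every zone and the zone head losses add (resistances L/K in series).
Σ(L/K) = 97.9/16.8 + 521/356 + 491/21.4 = 5.827 + 1.463 + 22.94 = 30.23 d
q = ΔH / Σ(L/K) = 1.07 / 30.23 = 0.03539 m/d (same in every zone)
Zone A: v = q/n = 0.03539/0.33 = 0.1072 m/d → t_A = 97.9/0.1072 = 912.9 d
Zone B: v = q/n = 0.03539/0.31 = 0.1142 m/d → t_B = 521/0.1142 = 4564 d
Zone C: v = q/n = 0.03539/0.34 = 0.1041 m/d → t_C = 491/0.1041 = 4717 d
Total t = 912.9 + 4564 + 4717 = 10190 d
   = 10190 / 365 = 27.9 yr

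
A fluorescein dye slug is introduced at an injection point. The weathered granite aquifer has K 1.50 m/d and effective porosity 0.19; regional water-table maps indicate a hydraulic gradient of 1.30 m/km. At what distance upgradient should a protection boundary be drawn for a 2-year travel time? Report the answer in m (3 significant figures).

7.49 m

q = Ki = 1.50 × 0.0013 = 0.001950 m/d
v = Ki/n = 1.50·0.0013/0.19 = 0.01026 m/d
T = 2 yr × 365 = 730 d
L = v × T = 0.01026 × 730 = 7.492 m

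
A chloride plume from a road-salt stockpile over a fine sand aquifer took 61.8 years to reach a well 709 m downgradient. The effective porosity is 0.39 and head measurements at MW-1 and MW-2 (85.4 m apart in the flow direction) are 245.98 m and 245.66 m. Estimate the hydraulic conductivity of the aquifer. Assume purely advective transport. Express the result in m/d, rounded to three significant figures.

Hydraulic gradient i = (245.98 − 245.66) / 85.4 = 0.32 / 85.4 = 0.003747
t = 61.8 years = 22560 d
v = L / t = 709 / 22560 = 0.03143 m/d
K = v · n / i = 0.03143 × 0.39 / 0.003747 = 3.27 m/d

3.27 m/d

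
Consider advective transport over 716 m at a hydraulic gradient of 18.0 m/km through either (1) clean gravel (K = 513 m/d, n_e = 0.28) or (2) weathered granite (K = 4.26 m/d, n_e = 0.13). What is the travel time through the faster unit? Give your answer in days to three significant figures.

21.7 days

Unit 1 (clean gravel): v = 513×0.018/0.28 = 32.98 m/d, t = 716/32.98 = 21.71 d
Unit 2 (weathered granite): v = 4.26×0.018/0.13 = 0.5898 m/d, t = 716/0.5898 = 1214 d
Faster unit: t = 21.7 d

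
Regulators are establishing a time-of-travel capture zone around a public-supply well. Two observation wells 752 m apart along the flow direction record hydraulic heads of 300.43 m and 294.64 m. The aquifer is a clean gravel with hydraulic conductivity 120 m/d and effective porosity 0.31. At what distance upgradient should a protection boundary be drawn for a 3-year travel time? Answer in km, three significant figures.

3.26 km

Hydraulic gradient i = (300.43 − 294.64) / 752 = 5.79 / 752 = 0.007699
q = Ki = 120 × 0.007699 = 0.9239 m/d
v = Ki/n = 120·0.007699/0.31 = 2.980 m/d
T = 3 yr × 365 = 1095 d
L = v × T = 2.980 × 1095 = 3264 m
   = 3.26 km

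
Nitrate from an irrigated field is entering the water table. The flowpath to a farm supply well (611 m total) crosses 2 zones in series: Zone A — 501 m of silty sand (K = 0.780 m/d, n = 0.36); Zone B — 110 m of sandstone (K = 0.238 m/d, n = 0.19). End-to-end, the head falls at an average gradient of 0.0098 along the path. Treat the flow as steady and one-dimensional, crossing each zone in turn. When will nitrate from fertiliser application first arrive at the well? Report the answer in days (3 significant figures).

Continuity: the same q passes through each zone, so ΔH = q·Σ(L_j/K_j) — the zones act as resistances in series.
Σ(L/K) = 501/0.780 + 110/0.238 = 642.3 + 462.2 = 1104 d
K_eq = L_total / Σ(L/K) = 611 / 1104 = 0.5532 m/d
q = K_eq · i = 0.5532 × 0.0098 = 0.005421 m/d (same in every zone)
Zone A: v = q/n = 0.005421/0.36 = 0.01506 m/d → t_A = 501/0.01506 = 33270 d
Zone B: v = q/n = 0.005421/0.19 = 0.02853 m/d → t_B = 110/0.02853 = 3855 d
Total t = 33270 + 3855 = 37120 d

37100 days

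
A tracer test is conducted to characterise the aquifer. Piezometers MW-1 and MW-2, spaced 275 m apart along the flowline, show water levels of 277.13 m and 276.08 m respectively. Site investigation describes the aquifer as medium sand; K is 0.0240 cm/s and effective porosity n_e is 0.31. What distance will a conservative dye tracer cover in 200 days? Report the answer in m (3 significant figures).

51.1 m

Hydraulic gradient i = (277.13 − 276.08) / 275 = 1.05 / 275 = 0.003818
K = 0.0240 cm/s × 864 = 20.74 m/d
q = Ki = 20.74 × 0.003818 = 0.07917 m/d
v_s = q/n_e = 0.07917/0.31 = 0.2554 m/d
L = v × T = 0.2554 × 200 = 51.08 m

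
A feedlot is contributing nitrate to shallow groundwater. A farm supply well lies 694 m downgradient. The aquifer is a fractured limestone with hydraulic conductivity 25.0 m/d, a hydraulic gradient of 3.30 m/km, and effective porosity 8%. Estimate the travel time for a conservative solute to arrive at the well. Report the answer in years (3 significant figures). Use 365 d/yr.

q = Ki = 25.0 × 0.0033 = 0.08250 m/d
v = Ki/n = 25.0·0.0033/0.08 = 1.031 m/d
t = L / v = 694 / 1.031 = 673.0 d
   = 673.0 / 365 = 1.84 yr

1.84 years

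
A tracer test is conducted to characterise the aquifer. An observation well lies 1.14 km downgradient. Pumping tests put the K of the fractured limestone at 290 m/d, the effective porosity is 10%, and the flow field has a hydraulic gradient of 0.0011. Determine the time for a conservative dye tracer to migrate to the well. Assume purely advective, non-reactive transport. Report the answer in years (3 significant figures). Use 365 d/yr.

0.979 years

Darcy flux q = K·i = 290 × 0.0011 = 0.3190 m/d
v_s = q/n_e = 0.3190/0.10 = 3.190 m/d
L = 1.14 km = 1140 m
t = L / v = 1140 / 3.190 = 357.4 d
   = 357.4 / 365 = 0.979 yr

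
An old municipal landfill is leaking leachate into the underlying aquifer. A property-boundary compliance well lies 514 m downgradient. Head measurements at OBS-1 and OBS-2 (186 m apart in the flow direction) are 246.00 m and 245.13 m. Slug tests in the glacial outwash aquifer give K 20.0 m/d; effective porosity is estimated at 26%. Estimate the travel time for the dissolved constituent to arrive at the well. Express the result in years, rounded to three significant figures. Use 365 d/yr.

3.91 years

Hydraulic gradient i = (246.00 − 245.13) / 186 = 0.87 / 186 = 0.004677
Specific discharge q = 20.0 × 0.004677 = 0.09355 m/d
Average linear velocity = 0.09355 / 0.26 = 0.3598 m/d
t = L / v = 514 / 0.3598 = 1429 d
   = 1429 / 365 = 3.91 yr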